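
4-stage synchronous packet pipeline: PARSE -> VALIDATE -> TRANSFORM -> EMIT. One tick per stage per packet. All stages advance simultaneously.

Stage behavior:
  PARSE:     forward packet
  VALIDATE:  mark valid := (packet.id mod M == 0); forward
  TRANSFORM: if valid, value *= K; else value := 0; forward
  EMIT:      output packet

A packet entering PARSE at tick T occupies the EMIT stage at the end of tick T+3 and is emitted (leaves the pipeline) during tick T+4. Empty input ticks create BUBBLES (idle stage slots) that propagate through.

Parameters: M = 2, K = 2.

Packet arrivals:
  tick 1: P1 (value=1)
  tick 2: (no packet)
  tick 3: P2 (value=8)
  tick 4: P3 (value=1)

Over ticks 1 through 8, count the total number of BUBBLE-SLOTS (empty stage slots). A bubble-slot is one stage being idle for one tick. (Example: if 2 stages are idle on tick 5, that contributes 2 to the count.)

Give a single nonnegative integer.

Tick 1: [PARSE:P1(v=1,ok=F), VALIDATE:-, TRANSFORM:-, EMIT:-] out:-; bubbles=3
Tick 2: [PARSE:-, VALIDATE:P1(v=1,ok=F), TRANSFORM:-, EMIT:-] out:-; bubbles=3
Tick 3: [PARSE:P2(v=8,ok=F), VALIDATE:-, TRANSFORM:P1(v=0,ok=F), EMIT:-] out:-; bubbles=2
Tick 4: [PARSE:P3(v=1,ok=F), VALIDATE:P2(v=8,ok=T), TRANSFORM:-, EMIT:P1(v=0,ok=F)] out:-; bubbles=1
Tick 5: [PARSE:-, VALIDATE:P3(v=1,ok=F), TRANSFORM:P2(v=16,ok=T), EMIT:-] out:P1(v=0); bubbles=2
Tick 6: [PARSE:-, VALIDATE:-, TRANSFORM:P3(v=0,ok=F), EMIT:P2(v=16,ok=T)] out:-; bubbles=2
Tick 7: [PARSE:-, VALIDATE:-, TRANSFORM:-, EMIT:P3(v=0,ok=F)] out:P2(v=16); bubbles=3
Tick 8: [PARSE:-, VALIDATE:-, TRANSFORM:-, EMIT:-] out:P3(v=0); bubbles=4
Total bubble-slots: 20

Answer: 20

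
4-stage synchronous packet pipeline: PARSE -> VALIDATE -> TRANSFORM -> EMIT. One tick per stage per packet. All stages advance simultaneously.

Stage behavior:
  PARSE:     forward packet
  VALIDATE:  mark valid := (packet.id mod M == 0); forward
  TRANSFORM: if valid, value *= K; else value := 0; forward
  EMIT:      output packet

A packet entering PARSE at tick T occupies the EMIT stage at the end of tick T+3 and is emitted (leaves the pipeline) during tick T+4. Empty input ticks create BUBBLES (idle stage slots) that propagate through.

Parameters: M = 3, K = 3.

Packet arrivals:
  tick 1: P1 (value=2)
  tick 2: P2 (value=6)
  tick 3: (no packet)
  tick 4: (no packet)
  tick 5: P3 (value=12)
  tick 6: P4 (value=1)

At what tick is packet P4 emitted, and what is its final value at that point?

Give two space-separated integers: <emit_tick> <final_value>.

Answer: 10 0

Derivation:
Tick 1: [PARSE:P1(v=2,ok=F), VALIDATE:-, TRANSFORM:-, EMIT:-] out:-; in:P1
Tick 2: [PARSE:P2(v=6,ok=F), VALIDATE:P1(v=2,ok=F), TRANSFORM:-, EMIT:-] out:-; in:P2
Tick 3: [PARSE:-, VALIDATE:P2(v=6,ok=F), TRANSFORM:P1(v=0,ok=F), EMIT:-] out:-; in:-
Tick 4: [PARSE:-, VALIDATE:-, TRANSFORM:P2(v=0,ok=F), EMIT:P1(v=0,ok=F)] out:-; in:-
Tick 5: [PARSE:P3(v=12,ok=F), VALIDATE:-, TRANSFORM:-, EMIT:P2(v=0,ok=F)] out:P1(v=0); in:P3
Tick 6: [PARSE:P4(v=1,ok=F), VALIDATE:P3(v=12,ok=T), TRANSFORM:-, EMIT:-] out:P2(v=0); in:P4
Tick 7: [PARSE:-, VALIDATE:P4(v=1,ok=F), TRANSFORM:P3(v=36,ok=T), EMIT:-] out:-; in:-
Tick 8: [PARSE:-, VALIDATE:-, TRANSFORM:P4(v=0,ok=F), EMIT:P3(v=36,ok=T)] out:-; in:-
Tick 9: [PARSE:-, VALIDATE:-, TRANSFORM:-, EMIT:P4(v=0,ok=F)] out:P3(v=36); in:-
Tick 10: [PARSE:-, VALIDATE:-, TRANSFORM:-, EMIT:-] out:P4(v=0); in:-
P4: arrives tick 6, valid=False (id=4, id%3=1), emit tick 10, final value 0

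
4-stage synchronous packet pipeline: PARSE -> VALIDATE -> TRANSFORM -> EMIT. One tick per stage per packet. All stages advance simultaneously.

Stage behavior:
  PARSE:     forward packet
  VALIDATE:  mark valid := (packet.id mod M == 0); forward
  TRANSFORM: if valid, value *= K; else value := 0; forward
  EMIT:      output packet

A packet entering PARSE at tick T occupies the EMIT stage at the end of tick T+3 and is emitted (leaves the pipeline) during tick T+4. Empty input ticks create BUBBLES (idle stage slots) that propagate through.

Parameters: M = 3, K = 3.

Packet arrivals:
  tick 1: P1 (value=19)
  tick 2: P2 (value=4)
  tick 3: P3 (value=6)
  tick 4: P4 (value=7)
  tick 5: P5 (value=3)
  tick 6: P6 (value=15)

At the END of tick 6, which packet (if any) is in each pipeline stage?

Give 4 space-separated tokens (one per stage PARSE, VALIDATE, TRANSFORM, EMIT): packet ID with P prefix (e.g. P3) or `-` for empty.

Answer: P6 P5 P4 P3

Derivation:
Tick 1: [PARSE:P1(v=19,ok=F), VALIDATE:-, TRANSFORM:-, EMIT:-] out:-; in:P1
Tick 2: [PARSE:P2(v=4,ok=F), VALIDATE:P1(v=19,ok=F), TRANSFORM:-, EMIT:-] out:-; in:P2
Tick 3: [PARSE:P3(v=6,ok=F), VALIDATE:P2(v=4,ok=F), TRANSFORM:P1(v=0,ok=F), EMIT:-] out:-; in:P3
Tick 4: [PARSE:P4(v=7,ok=F), VALIDATE:P3(v=6,ok=T), TRANSFORM:P2(v=0,ok=F), EMIT:P1(v=0,ok=F)] out:-; in:P4
Tick 5: [PARSE:P5(v=3,ok=F), VALIDATE:P4(v=7,ok=F), TRANSFORM:P3(v=18,ok=T), EMIT:P2(v=0,ok=F)] out:P1(v=0); in:P5
Tick 6: [PARSE:P6(v=15,ok=F), VALIDATE:P5(v=3,ok=F), TRANSFORM:P4(v=0,ok=F), EMIT:P3(v=18,ok=T)] out:P2(v=0); in:P6
At end of tick 6: ['P6', 'P5', 'P4', 'P3']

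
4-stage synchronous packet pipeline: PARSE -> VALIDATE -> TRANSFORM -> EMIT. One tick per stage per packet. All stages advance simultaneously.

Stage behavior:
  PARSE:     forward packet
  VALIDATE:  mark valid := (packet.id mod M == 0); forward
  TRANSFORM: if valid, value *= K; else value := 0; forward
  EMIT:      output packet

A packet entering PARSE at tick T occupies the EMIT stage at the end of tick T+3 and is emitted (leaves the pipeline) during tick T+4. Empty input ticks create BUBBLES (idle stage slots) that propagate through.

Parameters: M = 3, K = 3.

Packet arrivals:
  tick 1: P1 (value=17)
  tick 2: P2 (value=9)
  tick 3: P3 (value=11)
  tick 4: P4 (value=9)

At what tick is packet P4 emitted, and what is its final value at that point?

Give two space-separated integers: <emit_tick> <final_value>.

Tick 1: [PARSE:P1(v=17,ok=F), VALIDATE:-, TRANSFORM:-, EMIT:-] out:-; in:P1
Tick 2: [PARSE:P2(v=9,ok=F), VALIDATE:P1(v=17,ok=F), TRANSFORM:-, EMIT:-] out:-; in:P2
Tick 3: [PARSE:P3(v=11,ok=F), VALIDATE:P2(v=9,ok=F), TRANSFORM:P1(v=0,ok=F), EMIT:-] out:-; in:P3
Tick 4: [PARSE:P4(v=9,ok=F), VALIDATE:P3(v=11,ok=T), TRANSFORM:P2(v=0,ok=F), EMIT:P1(v=0,ok=F)] out:-; in:P4
Tick 5: [PARSE:-, VALIDATE:P4(v=9,ok=F), TRANSFORM:P3(v=33,ok=T), EMIT:P2(v=0,ok=F)] out:P1(v=0); in:-
Tick 6: [PARSE:-, VALIDATE:-, TRANSFORM:P4(v=0,ok=F), EMIT:P3(v=33,ok=T)] out:P2(v=0); in:-
Tick 7: [PARSE:-, VALIDATE:-, TRANSFORM:-, EMIT:P4(v=0,ok=F)] out:P3(v=33); in:-
Tick 8: [PARSE:-, VALIDATE:-, TRANSFORM:-, EMIT:-] out:P4(v=0); in:-
P4: arrives tick 4, valid=False (id=4, id%3=1), emit tick 8, final value 0

Answer: 8 0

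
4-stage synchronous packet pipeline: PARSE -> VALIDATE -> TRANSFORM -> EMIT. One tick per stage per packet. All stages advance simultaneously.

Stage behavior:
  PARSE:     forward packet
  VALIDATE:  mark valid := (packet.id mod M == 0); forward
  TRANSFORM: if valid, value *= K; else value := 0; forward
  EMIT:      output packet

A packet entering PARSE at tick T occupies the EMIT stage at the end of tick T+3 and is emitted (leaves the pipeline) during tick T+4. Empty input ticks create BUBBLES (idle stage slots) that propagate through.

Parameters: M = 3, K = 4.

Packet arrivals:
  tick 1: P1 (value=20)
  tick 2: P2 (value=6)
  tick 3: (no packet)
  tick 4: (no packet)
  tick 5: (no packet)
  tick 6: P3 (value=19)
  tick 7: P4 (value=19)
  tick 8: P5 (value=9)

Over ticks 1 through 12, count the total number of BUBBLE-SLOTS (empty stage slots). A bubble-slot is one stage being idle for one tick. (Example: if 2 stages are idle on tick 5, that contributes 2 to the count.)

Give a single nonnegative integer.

Answer: 28

Derivation:
Tick 1: [PARSE:P1(v=20,ok=F), VALIDATE:-, TRANSFORM:-, EMIT:-] out:-; bubbles=3
Tick 2: [PARSE:P2(v=6,ok=F), VALIDATE:P1(v=20,ok=F), TRANSFORM:-, EMIT:-] out:-; bubbles=2
Tick 3: [PARSE:-, VALIDATE:P2(v=6,ok=F), TRANSFORM:P1(v=0,ok=F), EMIT:-] out:-; bubbles=2
Tick 4: [PARSE:-, VALIDATE:-, TRANSFORM:P2(v=0,ok=F), EMIT:P1(v=0,ok=F)] out:-; bubbles=2
Tick 5: [PARSE:-, VALIDATE:-, TRANSFORM:-, EMIT:P2(v=0,ok=F)] out:P1(v=0); bubbles=3
Tick 6: [PARSE:P3(v=19,ok=F), VALIDATE:-, TRANSFORM:-, EMIT:-] out:P2(v=0); bubbles=3
Tick 7: [PARSE:P4(v=19,ok=F), VALIDATE:P3(v=19,ok=T), TRANSFORM:-, EMIT:-] out:-; bubbles=2
Tick 8: [PARSE:P5(v=9,ok=F), VALIDATE:P4(v=19,ok=F), TRANSFORM:P3(v=76,ok=T), EMIT:-] out:-; bubbles=1
Tick 9: [PARSE:-, VALIDATE:P5(v=9,ok=F), TRANSFORM:P4(v=0,ok=F), EMIT:P3(v=76,ok=T)] out:-; bubbles=1
Tick 10: [PARSE:-, VALIDATE:-, TRANSFORM:P5(v=0,ok=F), EMIT:P4(v=0,ok=F)] out:P3(v=76); bubbles=2
Tick 11: [PARSE:-, VALIDATE:-, TRANSFORM:-, EMIT:P5(v=0,ok=F)] out:P4(v=0); bubbles=3
Tick 12: [PARSE:-, VALIDATE:-, TRANSFORM:-, EMIT:-] out:P5(v=0); bubbles=4
Total bubble-slots: 28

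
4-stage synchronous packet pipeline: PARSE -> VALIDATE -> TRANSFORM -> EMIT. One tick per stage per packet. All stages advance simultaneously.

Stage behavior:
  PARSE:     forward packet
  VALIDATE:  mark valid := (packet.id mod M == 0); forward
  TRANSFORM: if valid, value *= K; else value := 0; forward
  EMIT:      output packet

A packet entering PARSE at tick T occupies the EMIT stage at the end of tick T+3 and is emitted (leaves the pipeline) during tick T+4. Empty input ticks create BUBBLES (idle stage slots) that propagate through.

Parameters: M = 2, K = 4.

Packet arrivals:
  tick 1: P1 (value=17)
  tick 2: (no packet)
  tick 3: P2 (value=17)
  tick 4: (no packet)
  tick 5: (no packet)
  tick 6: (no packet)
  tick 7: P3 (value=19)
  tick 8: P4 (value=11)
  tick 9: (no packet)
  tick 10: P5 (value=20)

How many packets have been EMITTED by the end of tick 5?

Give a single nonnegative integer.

Tick 1: [PARSE:P1(v=17,ok=F), VALIDATE:-, TRANSFORM:-, EMIT:-] out:-; in:P1
Tick 2: [PARSE:-, VALIDATE:P1(v=17,ok=F), TRANSFORM:-, EMIT:-] out:-; in:-
Tick 3: [PARSE:P2(v=17,ok=F), VALIDATE:-, TRANSFORM:P1(v=0,ok=F), EMIT:-] out:-; in:P2
Tick 4: [PARSE:-, VALIDATE:P2(v=17,ok=T), TRANSFORM:-, EMIT:P1(v=0,ok=F)] out:-; in:-
Tick 5: [PARSE:-, VALIDATE:-, TRANSFORM:P2(v=68,ok=T), EMIT:-] out:P1(v=0); in:-
Emitted by tick 5: ['P1']

Answer: 1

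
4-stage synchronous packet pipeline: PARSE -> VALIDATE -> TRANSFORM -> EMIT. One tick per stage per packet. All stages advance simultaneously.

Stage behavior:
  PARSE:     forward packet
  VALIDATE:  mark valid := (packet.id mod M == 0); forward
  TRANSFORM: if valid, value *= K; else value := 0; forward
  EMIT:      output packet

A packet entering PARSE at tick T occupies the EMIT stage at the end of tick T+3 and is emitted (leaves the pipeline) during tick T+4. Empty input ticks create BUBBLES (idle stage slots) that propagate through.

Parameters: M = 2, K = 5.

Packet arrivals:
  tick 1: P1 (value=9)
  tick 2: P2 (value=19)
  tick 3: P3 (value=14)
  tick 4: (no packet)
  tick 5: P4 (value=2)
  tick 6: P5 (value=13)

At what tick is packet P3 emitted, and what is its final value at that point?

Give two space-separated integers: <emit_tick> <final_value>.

Tick 1: [PARSE:P1(v=9,ok=F), VALIDATE:-, TRANSFORM:-, EMIT:-] out:-; in:P1
Tick 2: [PARSE:P2(v=19,ok=F), VALIDATE:P1(v=9,ok=F), TRANSFORM:-, EMIT:-] out:-; in:P2
Tick 3: [PARSE:P3(v=14,ok=F), VALIDATE:P2(v=19,ok=T), TRANSFORM:P1(v=0,ok=F), EMIT:-] out:-; in:P3
Tick 4: [PARSE:-, VALIDATE:P3(v=14,ok=F), TRANSFORM:P2(v=95,ok=T), EMIT:P1(v=0,ok=F)] out:-; in:-
Tick 5: [PARSE:P4(v=2,ok=F), VALIDATE:-, TRANSFORM:P3(v=0,ok=F), EMIT:P2(v=95,ok=T)] out:P1(v=0); in:P4
Tick 6: [PARSE:P5(v=13,ok=F), VALIDATE:P4(v=2,ok=T), TRANSFORM:-, EMIT:P3(v=0,ok=F)] out:P2(v=95); in:P5
Tick 7: [PARSE:-, VALIDATE:P5(v=13,ok=F), TRANSFORM:P4(v=10,ok=T), EMIT:-] out:P3(v=0); in:-
Tick 8: [PARSE:-, VALIDATE:-, TRANSFORM:P5(v=0,ok=F), EMIT:P4(v=10,ok=T)] out:-; in:-
Tick 9: [PARSE:-, VALIDATE:-, TRANSFORM:-, EMIT:P5(v=0,ok=F)] out:P4(v=10); in:-
Tick 10: [PARSE:-, VALIDATE:-, TRANSFORM:-, EMIT:-] out:P5(v=0); in:-
P3: arrives tick 3, valid=False (id=3, id%2=1), emit tick 7, final value 0

Answer: 7 0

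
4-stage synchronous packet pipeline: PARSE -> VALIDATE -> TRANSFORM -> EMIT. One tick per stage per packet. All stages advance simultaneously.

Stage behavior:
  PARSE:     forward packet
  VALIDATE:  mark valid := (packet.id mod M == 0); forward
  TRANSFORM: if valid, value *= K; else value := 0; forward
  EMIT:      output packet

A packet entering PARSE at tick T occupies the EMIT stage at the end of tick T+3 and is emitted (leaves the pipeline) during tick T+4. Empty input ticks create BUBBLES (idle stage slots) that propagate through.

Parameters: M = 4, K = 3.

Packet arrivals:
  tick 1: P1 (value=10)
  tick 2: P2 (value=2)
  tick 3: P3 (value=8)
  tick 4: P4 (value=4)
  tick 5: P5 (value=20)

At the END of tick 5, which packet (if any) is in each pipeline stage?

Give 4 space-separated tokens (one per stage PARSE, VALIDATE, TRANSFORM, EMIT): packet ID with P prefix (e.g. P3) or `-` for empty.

Tick 1: [PARSE:P1(v=10,ok=F), VALIDATE:-, TRANSFORM:-, EMIT:-] out:-; in:P1
Tick 2: [PARSE:P2(v=2,ok=F), VALIDATE:P1(v=10,ok=F), TRANSFORM:-, EMIT:-] out:-; in:P2
Tick 3: [PARSE:P3(v=8,ok=F), VALIDATE:P2(v=2,ok=F), TRANSFORM:P1(v=0,ok=F), EMIT:-] out:-; in:P3
Tick 4: [PARSE:P4(v=4,ok=F), VALIDATE:P3(v=8,ok=F), TRANSFORM:P2(v=0,ok=F), EMIT:P1(v=0,ok=F)] out:-; in:P4
Tick 5: [PARSE:P5(v=20,ok=F), VALIDATE:P4(v=4,ok=T), TRANSFORM:P3(v=0,ok=F), EMIT:P2(v=0,ok=F)] out:P1(v=0); in:P5
At end of tick 5: ['P5', 'P4', 'P3', 'P2']

Answer: P5 P4 P3 P2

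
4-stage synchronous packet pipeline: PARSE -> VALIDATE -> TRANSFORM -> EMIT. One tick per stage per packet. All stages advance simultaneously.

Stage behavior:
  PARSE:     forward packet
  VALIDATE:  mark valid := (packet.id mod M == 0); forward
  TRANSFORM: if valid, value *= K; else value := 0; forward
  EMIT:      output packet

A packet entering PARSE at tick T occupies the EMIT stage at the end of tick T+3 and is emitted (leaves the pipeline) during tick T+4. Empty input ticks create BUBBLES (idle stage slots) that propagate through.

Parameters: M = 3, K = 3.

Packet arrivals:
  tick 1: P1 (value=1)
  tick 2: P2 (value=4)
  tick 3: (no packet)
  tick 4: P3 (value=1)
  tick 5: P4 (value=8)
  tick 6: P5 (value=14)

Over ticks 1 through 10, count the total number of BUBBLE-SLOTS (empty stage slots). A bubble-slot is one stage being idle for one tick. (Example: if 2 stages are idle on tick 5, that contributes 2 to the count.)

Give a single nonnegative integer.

Answer: 20

Derivation:
Tick 1: [PARSE:P1(v=1,ok=F), VALIDATE:-, TRANSFORM:-, EMIT:-] out:-; bubbles=3
Tick 2: [PARSE:P2(v=4,ok=F), VALIDATE:P1(v=1,ok=F), TRANSFORM:-, EMIT:-] out:-; bubbles=2
Tick 3: [PARSE:-, VALIDATE:P2(v=4,ok=F), TRANSFORM:P1(v=0,ok=F), EMIT:-] out:-; bubbles=2
Tick 4: [PARSE:P3(v=1,ok=F), VALIDATE:-, TRANSFORM:P2(v=0,ok=F), EMIT:P1(v=0,ok=F)] out:-; bubbles=1
Tick 5: [PARSE:P4(v=8,ok=F), VALIDATE:P3(v=1,ok=T), TRANSFORM:-, EMIT:P2(v=0,ok=F)] out:P1(v=0); bubbles=1
Tick 6: [PARSE:P5(v=14,ok=F), VALIDATE:P4(v=8,ok=F), TRANSFORM:P3(v=3,ok=T), EMIT:-] out:P2(v=0); bubbles=1
Tick 7: [PARSE:-, VALIDATE:P5(v=14,ok=F), TRANSFORM:P4(v=0,ok=F), EMIT:P3(v=3,ok=T)] out:-; bubbles=1
Tick 8: [PARSE:-, VALIDATE:-, TRANSFORM:P5(v=0,ok=F), EMIT:P4(v=0,ok=F)] out:P3(v=3); bubbles=2
Tick 9: [PARSE:-, VALIDATE:-, TRANSFORM:-, EMIT:P5(v=0,ok=F)] out:P4(v=0); bubbles=3
Tick 10: [PARSE:-, VALIDATE:-, TRANSFORM:-, EMIT:-] out:P5(v=0); bubbles=4
Total bubble-slots: 20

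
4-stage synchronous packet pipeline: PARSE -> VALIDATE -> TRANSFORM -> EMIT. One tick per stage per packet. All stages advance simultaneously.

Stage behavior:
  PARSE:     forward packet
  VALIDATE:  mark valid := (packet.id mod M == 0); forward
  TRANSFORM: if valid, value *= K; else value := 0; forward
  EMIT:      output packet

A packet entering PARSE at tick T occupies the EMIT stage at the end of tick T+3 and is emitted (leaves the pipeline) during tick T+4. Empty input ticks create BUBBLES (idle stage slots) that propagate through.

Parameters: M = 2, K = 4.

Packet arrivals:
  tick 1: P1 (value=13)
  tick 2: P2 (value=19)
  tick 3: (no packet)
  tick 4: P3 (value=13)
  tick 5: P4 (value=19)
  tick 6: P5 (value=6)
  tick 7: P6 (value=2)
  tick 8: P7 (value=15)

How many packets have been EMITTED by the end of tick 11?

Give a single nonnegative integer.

Answer: 6

Derivation:
Tick 1: [PARSE:P1(v=13,ok=F), VALIDATE:-, TRANSFORM:-, EMIT:-] out:-; in:P1
Tick 2: [PARSE:P2(v=19,ok=F), VALIDATE:P1(v=13,ok=F), TRANSFORM:-, EMIT:-] out:-; in:P2
Tick 3: [PARSE:-, VALIDATE:P2(v=19,ok=T), TRANSFORM:P1(v=0,ok=F), EMIT:-] out:-; in:-
Tick 4: [PARSE:P3(v=13,ok=F), VALIDATE:-, TRANSFORM:P2(v=76,ok=T), EMIT:P1(v=0,ok=F)] out:-; in:P3
Tick 5: [PARSE:P4(v=19,ok=F), VALIDATE:P3(v=13,ok=F), TRANSFORM:-, EMIT:P2(v=76,ok=T)] out:P1(v=0); in:P4
Tick 6: [PARSE:P5(v=6,ok=F), VALIDATE:P4(v=19,ok=T), TRANSFORM:P3(v=0,ok=F), EMIT:-] out:P2(v=76); in:P5
Tick 7: [PARSE:P6(v=2,ok=F), VALIDATE:P5(v=6,ok=F), TRANSFORM:P4(v=76,ok=T), EMIT:P3(v=0,ok=F)] out:-; in:P6
Tick 8: [PARSE:P7(v=15,ok=F), VALIDATE:P6(v=2,ok=T), TRANSFORM:P5(v=0,ok=F), EMIT:P4(v=76,ok=T)] out:P3(v=0); in:P7
Tick 9: [PARSE:-, VALIDATE:P7(v=15,ok=F), TRANSFORM:P6(v=8,ok=T), EMIT:P5(v=0,ok=F)] out:P4(v=76); in:-
Tick 10: [PARSE:-, VALIDATE:-, TRANSFORM:P7(v=0,ok=F), EMIT:P6(v=8,ok=T)] out:P5(v=0); in:-
Tick 11: [PARSE:-, VALIDATE:-, TRANSFORM:-, EMIT:P7(v=0,ok=F)] out:P6(v=8); in:-
Emitted by tick 11: ['P1', 'P2', 'P3', 'P4', 'P5', 'P6']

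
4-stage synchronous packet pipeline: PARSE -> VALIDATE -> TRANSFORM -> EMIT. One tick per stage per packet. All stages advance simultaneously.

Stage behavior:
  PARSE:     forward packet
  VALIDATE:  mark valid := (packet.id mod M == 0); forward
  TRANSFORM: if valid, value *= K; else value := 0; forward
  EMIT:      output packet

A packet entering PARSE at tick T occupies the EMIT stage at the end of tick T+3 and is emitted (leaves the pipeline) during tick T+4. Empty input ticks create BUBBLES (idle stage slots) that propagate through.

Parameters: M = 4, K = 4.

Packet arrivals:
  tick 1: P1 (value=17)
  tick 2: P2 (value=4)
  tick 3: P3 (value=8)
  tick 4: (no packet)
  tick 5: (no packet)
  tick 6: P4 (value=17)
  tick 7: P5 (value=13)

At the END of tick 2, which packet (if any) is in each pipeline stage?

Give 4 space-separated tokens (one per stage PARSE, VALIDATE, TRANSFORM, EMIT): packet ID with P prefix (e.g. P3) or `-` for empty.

Answer: P2 P1 - -

Derivation:
Tick 1: [PARSE:P1(v=17,ok=F), VALIDATE:-, TRANSFORM:-, EMIT:-] out:-; in:P1
Tick 2: [PARSE:P2(v=4,ok=F), VALIDATE:P1(v=17,ok=F), TRANSFORM:-, EMIT:-] out:-; in:P2
At end of tick 2: ['P2', 'P1', '-', '-']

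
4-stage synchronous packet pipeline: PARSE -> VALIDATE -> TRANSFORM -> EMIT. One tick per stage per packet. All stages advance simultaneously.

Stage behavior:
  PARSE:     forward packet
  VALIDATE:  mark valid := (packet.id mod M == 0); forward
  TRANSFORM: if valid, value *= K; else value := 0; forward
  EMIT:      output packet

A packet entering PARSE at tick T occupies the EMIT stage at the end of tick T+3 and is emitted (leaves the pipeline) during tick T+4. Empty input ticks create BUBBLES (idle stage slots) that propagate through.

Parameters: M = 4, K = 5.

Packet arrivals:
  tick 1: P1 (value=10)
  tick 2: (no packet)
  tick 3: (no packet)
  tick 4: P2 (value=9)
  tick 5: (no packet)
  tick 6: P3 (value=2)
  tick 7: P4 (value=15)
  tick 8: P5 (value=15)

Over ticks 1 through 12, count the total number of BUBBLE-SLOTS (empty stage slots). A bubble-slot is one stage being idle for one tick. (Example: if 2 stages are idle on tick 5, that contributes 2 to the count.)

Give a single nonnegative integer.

Answer: 28

Derivation:
Tick 1: [PARSE:P1(v=10,ok=F), VALIDATE:-, TRANSFORM:-, EMIT:-] out:-; bubbles=3
Tick 2: [PARSE:-, VALIDATE:P1(v=10,ok=F), TRANSFORM:-, EMIT:-] out:-; bubbles=3
Tick 3: [PARSE:-, VALIDATE:-, TRANSFORM:P1(v=0,ok=F), EMIT:-] out:-; bubbles=3
Tick 4: [PARSE:P2(v=9,ok=F), VALIDATE:-, TRANSFORM:-, EMIT:P1(v=0,ok=F)] out:-; bubbles=2
Tick 5: [PARSE:-, VALIDATE:P2(v=9,ok=F), TRANSFORM:-, EMIT:-] out:P1(v=0); bubbles=3
Tick 6: [PARSE:P3(v=2,ok=F), VALIDATE:-, TRANSFORM:P2(v=0,ok=F), EMIT:-] out:-; bubbles=2
Tick 7: [PARSE:P4(v=15,ok=F), VALIDATE:P3(v=2,ok=F), TRANSFORM:-, EMIT:P2(v=0,ok=F)] out:-; bubbles=1
Tick 8: [PARSE:P5(v=15,ok=F), VALIDATE:P4(v=15,ok=T), TRANSFORM:P3(v=0,ok=F), EMIT:-] out:P2(v=0); bubbles=1
Tick 9: [PARSE:-, VALIDATE:P5(v=15,ok=F), TRANSFORM:P4(v=75,ok=T), EMIT:P3(v=0,ok=F)] out:-; bubbles=1
Tick 10: [PARSE:-, VALIDATE:-, TRANSFORM:P5(v=0,ok=F), EMIT:P4(v=75,ok=T)] out:P3(v=0); bubbles=2
Tick 11: [PARSE:-, VALIDATE:-, TRANSFORM:-, EMIT:P5(v=0,ok=F)] out:P4(v=75); bubbles=3
Tick 12: [PARSE:-, VALIDATE:-, TRANSFORM:-, EMIT:-] out:P5(v=0); bubbles=4
Total bubble-slots: 28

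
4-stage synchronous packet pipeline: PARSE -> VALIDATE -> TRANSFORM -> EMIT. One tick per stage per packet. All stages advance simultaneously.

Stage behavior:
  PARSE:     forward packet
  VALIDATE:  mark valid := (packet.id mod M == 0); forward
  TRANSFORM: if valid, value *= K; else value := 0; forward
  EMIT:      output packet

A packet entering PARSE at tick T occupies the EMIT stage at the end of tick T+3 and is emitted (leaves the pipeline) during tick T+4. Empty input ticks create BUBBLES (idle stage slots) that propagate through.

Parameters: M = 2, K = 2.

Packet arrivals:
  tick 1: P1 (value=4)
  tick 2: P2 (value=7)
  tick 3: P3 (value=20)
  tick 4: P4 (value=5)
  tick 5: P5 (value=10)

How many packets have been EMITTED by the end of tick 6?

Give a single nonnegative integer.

Tick 1: [PARSE:P1(v=4,ok=F), VALIDATE:-, TRANSFORM:-, EMIT:-] out:-; in:P1
Tick 2: [PARSE:P2(v=7,ok=F), VALIDATE:P1(v=4,ok=F), TRANSFORM:-, EMIT:-] out:-; in:P2
Tick 3: [PARSE:P3(v=20,ok=F), VALIDATE:P2(v=7,ok=T), TRANSFORM:P1(v=0,ok=F), EMIT:-] out:-; in:P3
Tick 4: [PARSE:P4(v=5,ok=F), VALIDATE:P3(v=20,ok=F), TRANSFORM:P2(v=14,ok=T), EMIT:P1(v=0,ok=F)] out:-; in:P4
Tick 5: [PARSE:P5(v=10,ok=F), VALIDATE:P4(v=5,ok=T), TRANSFORM:P3(v=0,ok=F), EMIT:P2(v=14,ok=T)] out:P1(v=0); in:P5
Tick 6: [PARSE:-, VALIDATE:P5(v=10,ok=F), TRANSFORM:P4(v=10,ok=T), EMIT:P3(v=0,ok=F)] out:P2(v=14); in:-
Emitted by tick 6: ['P1', 'P2']

Answer: 2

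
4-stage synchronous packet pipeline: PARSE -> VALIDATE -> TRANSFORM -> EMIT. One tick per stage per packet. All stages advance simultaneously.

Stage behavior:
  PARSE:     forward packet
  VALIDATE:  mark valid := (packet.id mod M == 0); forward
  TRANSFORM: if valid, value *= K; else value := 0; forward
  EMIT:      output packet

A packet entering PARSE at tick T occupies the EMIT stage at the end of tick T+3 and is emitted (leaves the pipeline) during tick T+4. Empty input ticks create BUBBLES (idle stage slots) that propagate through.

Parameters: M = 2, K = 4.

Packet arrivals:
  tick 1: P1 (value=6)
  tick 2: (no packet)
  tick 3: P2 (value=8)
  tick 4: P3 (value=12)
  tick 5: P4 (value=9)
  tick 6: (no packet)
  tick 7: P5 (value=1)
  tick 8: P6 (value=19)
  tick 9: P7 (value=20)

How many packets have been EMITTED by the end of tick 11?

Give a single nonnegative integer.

Answer: 5

Derivation:
Tick 1: [PARSE:P1(v=6,ok=F), VALIDATE:-, TRANSFORM:-, EMIT:-] out:-; in:P1
Tick 2: [PARSE:-, VALIDATE:P1(v=6,ok=F), TRANSFORM:-, EMIT:-] out:-; in:-
Tick 3: [PARSE:P2(v=8,ok=F), VALIDATE:-, TRANSFORM:P1(v=0,ok=F), EMIT:-] out:-; in:P2
Tick 4: [PARSE:P3(v=12,ok=F), VALIDATE:P2(v=8,ok=T), TRANSFORM:-, EMIT:P1(v=0,ok=F)] out:-; in:P3
Tick 5: [PARSE:P4(v=9,ok=F), VALIDATE:P3(v=12,ok=F), TRANSFORM:P2(v=32,ok=T), EMIT:-] out:P1(v=0); in:P4
Tick 6: [PARSE:-, VALIDATE:P4(v=9,ok=T), TRANSFORM:P3(v=0,ok=F), EMIT:P2(v=32,ok=T)] out:-; in:-
Tick 7: [PARSE:P5(v=1,ok=F), VALIDATE:-, TRANSFORM:P4(v=36,ok=T), EMIT:P3(v=0,ok=F)] out:P2(v=32); in:P5
Tick 8: [PARSE:P6(v=19,ok=F), VALIDATE:P5(v=1,ok=F), TRANSFORM:-, EMIT:P4(v=36,ok=T)] out:P3(v=0); in:P6
Tick 9: [PARSE:P7(v=20,ok=F), VALIDATE:P6(v=19,ok=T), TRANSFORM:P5(v=0,ok=F), EMIT:-] out:P4(v=36); in:P7
Tick 10: [PARSE:-, VALIDATE:P7(v=20,ok=F), TRANSFORM:P6(v=76,ok=T), EMIT:P5(v=0,ok=F)] out:-; in:-
Tick 11: [PARSE:-, VALIDATE:-, TRANSFORM:P7(v=0,ok=F), EMIT:P6(v=76,ok=T)] out:P5(v=0); in:-
Emitted by tick 11: ['P1', 'P2', 'P3', 'P4', 'P5']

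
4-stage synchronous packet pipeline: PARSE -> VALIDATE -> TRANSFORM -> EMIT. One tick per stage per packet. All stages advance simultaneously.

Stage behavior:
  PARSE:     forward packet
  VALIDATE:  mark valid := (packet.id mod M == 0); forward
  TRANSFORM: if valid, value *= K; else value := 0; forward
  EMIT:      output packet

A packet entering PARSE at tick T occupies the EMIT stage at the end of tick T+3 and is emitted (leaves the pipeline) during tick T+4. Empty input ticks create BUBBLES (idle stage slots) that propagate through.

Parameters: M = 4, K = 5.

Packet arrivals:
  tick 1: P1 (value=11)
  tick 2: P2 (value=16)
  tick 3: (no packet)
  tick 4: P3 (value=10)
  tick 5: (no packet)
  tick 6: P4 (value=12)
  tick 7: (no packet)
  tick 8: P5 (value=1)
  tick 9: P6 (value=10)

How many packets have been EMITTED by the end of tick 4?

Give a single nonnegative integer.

Answer: 0

Derivation:
Tick 1: [PARSE:P1(v=11,ok=F), VALIDATE:-, TRANSFORM:-, EMIT:-] out:-; in:P1
Tick 2: [PARSE:P2(v=16,ok=F), VALIDATE:P1(v=11,ok=F), TRANSFORM:-, EMIT:-] out:-; in:P2
Tick 3: [PARSE:-, VALIDATE:P2(v=16,ok=F), TRANSFORM:P1(v=0,ok=F), EMIT:-] out:-; in:-
Tick 4: [PARSE:P3(v=10,ok=F), VALIDATE:-, TRANSFORM:P2(v=0,ok=F), EMIT:P1(v=0,ok=F)] out:-; in:P3
Emitted by tick 4: []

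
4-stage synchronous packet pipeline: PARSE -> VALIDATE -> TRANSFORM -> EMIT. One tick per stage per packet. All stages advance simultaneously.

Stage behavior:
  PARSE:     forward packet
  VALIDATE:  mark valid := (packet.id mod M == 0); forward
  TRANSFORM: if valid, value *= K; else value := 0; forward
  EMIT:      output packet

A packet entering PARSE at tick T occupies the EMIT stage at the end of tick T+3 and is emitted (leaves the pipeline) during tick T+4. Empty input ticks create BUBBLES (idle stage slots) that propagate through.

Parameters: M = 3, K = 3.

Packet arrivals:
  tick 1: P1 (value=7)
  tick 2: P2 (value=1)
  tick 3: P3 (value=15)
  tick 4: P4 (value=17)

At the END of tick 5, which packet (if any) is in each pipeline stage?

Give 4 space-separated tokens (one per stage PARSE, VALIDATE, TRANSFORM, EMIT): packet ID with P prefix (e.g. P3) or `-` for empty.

Answer: - P4 P3 P2

Derivation:
Tick 1: [PARSE:P1(v=7,ok=F), VALIDATE:-, TRANSFORM:-, EMIT:-] out:-; in:P1
Tick 2: [PARSE:P2(v=1,ok=F), VALIDATE:P1(v=7,ok=F), TRANSFORM:-, EMIT:-] out:-; in:P2
Tick 3: [PARSE:P3(v=15,ok=F), VALIDATE:P2(v=1,ok=F), TRANSFORM:P1(v=0,ok=F), EMIT:-] out:-; in:P3
Tick 4: [PARSE:P4(v=17,ok=F), VALIDATE:P3(v=15,ok=T), TRANSFORM:P2(v=0,ok=F), EMIT:P1(v=0,ok=F)] out:-; in:P4
Tick 5: [PARSE:-, VALIDATE:P4(v=17,ok=F), TRANSFORM:P3(v=45,ok=T), EMIT:P2(v=0,ok=F)] out:P1(v=0); in:-
At end of tick 5: ['-', 'P4', 'P3', 'P2']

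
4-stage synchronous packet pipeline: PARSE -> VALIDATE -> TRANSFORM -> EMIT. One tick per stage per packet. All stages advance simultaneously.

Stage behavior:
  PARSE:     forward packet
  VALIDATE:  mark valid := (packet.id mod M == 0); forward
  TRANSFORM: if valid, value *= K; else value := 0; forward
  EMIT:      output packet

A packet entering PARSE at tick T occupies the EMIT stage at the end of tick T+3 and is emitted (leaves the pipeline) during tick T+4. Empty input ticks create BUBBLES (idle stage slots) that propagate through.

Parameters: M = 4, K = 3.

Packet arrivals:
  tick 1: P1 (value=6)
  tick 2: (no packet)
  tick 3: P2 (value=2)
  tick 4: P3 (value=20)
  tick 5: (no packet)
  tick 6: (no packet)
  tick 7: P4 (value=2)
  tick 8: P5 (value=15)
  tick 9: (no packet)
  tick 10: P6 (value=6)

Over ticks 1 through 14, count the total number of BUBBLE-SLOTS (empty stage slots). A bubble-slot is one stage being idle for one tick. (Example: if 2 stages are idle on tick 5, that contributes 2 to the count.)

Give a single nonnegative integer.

Tick 1: [PARSE:P1(v=6,ok=F), VALIDATE:-, TRANSFORM:-, EMIT:-] out:-; bubbles=3
Tick 2: [PARSE:-, VALIDATE:P1(v=6,ok=F), TRANSFORM:-, EMIT:-] out:-; bubbles=3
Tick 3: [PARSE:P2(v=2,ok=F), VALIDATE:-, TRANSFORM:P1(v=0,ok=F), EMIT:-] out:-; bubbles=2
Tick 4: [PARSE:P3(v=20,ok=F), VALIDATE:P2(v=2,ok=F), TRANSFORM:-, EMIT:P1(v=0,ok=F)] out:-; bubbles=1
Tick 5: [PARSE:-, VALIDATE:P3(v=20,ok=F), TRANSFORM:P2(v=0,ok=F), EMIT:-] out:P1(v=0); bubbles=2
Tick 6: [PARSE:-, VALIDATE:-, TRANSFORM:P3(v=0,ok=F), EMIT:P2(v=0,ok=F)] out:-; bubbles=2
Tick 7: [PARSE:P4(v=2,ok=F), VALIDATE:-, TRANSFORM:-, EMIT:P3(v=0,ok=F)] out:P2(v=0); bubbles=2
Tick 8: [PARSE:P5(v=15,ok=F), VALIDATE:P4(v=2,ok=T), TRANSFORM:-, EMIT:-] out:P3(v=0); bubbles=2
Tick 9: [PARSE:-, VALIDATE:P5(v=15,ok=F), TRANSFORM:P4(v=6,ok=T), EMIT:-] out:-; bubbles=2
Tick 10: [PARSE:P6(v=6,ok=F), VALIDATE:-, TRANSFORM:P5(v=0,ok=F), EMIT:P4(v=6,ok=T)] out:-; bubbles=1
Tick 11: [PARSE:-, VALIDATE:P6(v=6,ok=F), TRANSFORM:-, EMIT:P5(v=0,ok=F)] out:P4(v=6); bubbles=2
Tick 12: [PARSE:-, VALIDATE:-, TRANSFORM:P6(v=0,ok=F), EMIT:-] out:P5(v=0); bubbles=3
Tick 13: [PARSE:-, VALIDATE:-, TRANSFORM:-, EMIT:P6(v=0,ok=F)] out:-; bubbles=3
Tick 14: [PARSE:-, VALIDATE:-, TRANSFORM:-, EMIT:-] out:P6(v=0); bubbles=4
Total bubble-slots: 32

Answer: 32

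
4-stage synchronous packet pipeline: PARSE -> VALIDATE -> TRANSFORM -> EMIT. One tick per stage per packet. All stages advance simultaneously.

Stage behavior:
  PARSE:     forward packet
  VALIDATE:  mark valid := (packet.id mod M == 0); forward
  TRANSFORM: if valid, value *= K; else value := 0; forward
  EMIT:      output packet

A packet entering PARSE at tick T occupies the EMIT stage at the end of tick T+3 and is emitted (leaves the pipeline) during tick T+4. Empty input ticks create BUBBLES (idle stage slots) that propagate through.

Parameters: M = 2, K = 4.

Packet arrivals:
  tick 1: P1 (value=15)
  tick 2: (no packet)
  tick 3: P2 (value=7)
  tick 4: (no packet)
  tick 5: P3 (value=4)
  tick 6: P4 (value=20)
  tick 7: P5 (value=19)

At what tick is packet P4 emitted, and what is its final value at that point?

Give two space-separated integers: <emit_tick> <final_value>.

Answer: 10 80

Derivation:
Tick 1: [PARSE:P1(v=15,ok=F), VALIDATE:-, TRANSFORM:-, EMIT:-] out:-; in:P1
Tick 2: [PARSE:-, VALIDATE:P1(v=15,ok=F), TRANSFORM:-, EMIT:-] out:-; in:-
Tick 3: [PARSE:P2(v=7,ok=F), VALIDATE:-, TRANSFORM:P1(v=0,ok=F), EMIT:-] out:-; in:P2
Tick 4: [PARSE:-, VALIDATE:P2(v=7,ok=T), TRANSFORM:-, EMIT:P1(v=0,ok=F)] out:-; in:-
Tick 5: [PARSE:P3(v=4,ok=F), VALIDATE:-, TRANSFORM:P2(v=28,ok=T), EMIT:-] out:P1(v=0); in:P3
Tick 6: [PARSE:P4(v=20,ok=F), VALIDATE:P3(v=4,ok=F), TRANSFORM:-, EMIT:P2(v=28,ok=T)] out:-; in:P4
Tick 7: [PARSE:P5(v=19,ok=F), VALIDATE:P4(v=20,ok=T), TRANSFORM:P3(v=0,ok=F), EMIT:-] out:P2(v=28); in:P5
Tick 8: [PARSE:-, VALIDATE:P5(v=19,ok=F), TRANSFORM:P4(v=80,ok=T), EMIT:P3(v=0,ok=F)] out:-; in:-
Tick 9: [PARSE:-, VALIDATE:-, TRANSFORM:P5(v=0,ok=F), EMIT:P4(v=80,ok=T)] out:P3(v=0); in:-
Tick 10: [PARSE:-, VALIDATE:-, TRANSFORM:-, EMIT:P5(v=0,ok=F)] out:P4(v=80); in:-
Tick 11: [PARSE:-, VALIDATE:-, TRANSFORM:-, EMIT:-] out:P5(v=0); in:-
P4: arrives tick 6, valid=True (id=4, id%2=0), emit tick 10, final value 80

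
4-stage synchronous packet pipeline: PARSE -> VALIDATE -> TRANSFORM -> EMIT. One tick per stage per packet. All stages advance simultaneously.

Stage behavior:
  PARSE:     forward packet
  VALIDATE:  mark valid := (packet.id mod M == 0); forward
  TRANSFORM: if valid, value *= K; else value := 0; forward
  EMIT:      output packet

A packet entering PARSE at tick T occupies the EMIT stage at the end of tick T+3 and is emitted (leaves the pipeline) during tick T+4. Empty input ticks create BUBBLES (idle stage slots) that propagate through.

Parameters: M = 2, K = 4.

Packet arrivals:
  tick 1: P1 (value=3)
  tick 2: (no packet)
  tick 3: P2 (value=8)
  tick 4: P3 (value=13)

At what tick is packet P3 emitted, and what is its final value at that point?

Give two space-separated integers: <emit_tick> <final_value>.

Tick 1: [PARSE:P1(v=3,ok=F), VALIDATE:-, TRANSFORM:-, EMIT:-] out:-; in:P1
Tick 2: [PARSE:-, VALIDATE:P1(v=3,ok=F), TRANSFORM:-, EMIT:-] out:-; in:-
Tick 3: [PARSE:P2(v=8,ok=F), VALIDATE:-, TRANSFORM:P1(v=0,ok=F), EMIT:-] out:-; in:P2
Tick 4: [PARSE:P3(v=13,ok=F), VALIDATE:P2(v=8,ok=T), TRANSFORM:-, EMIT:P1(v=0,ok=F)] out:-; in:P3
Tick 5: [PARSE:-, VALIDATE:P3(v=13,ok=F), TRANSFORM:P2(v=32,ok=T), EMIT:-] out:P1(v=0); in:-
Tick 6: [PARSE:-, VALIDATE:-, TRANSFORM:P3(v=0,ok=F), EMIT:P2(v=32,ok=T)] out:-; in:-
Tick 7: [PARSE:-, VALIDATE:-, TRANSFORM:-, EMIT:P3(v=0,ok=F)] out:P2(v=32); in:-
Tick 8: [PARSE:-, VALIDATE:-, TRANSFORM:-, EMIT:-] out:P3(v=0); in:-
P3: arrives tick 4, valid=False (id=3, id%2=1), emit tick 8, final value 0

Answer: 8 0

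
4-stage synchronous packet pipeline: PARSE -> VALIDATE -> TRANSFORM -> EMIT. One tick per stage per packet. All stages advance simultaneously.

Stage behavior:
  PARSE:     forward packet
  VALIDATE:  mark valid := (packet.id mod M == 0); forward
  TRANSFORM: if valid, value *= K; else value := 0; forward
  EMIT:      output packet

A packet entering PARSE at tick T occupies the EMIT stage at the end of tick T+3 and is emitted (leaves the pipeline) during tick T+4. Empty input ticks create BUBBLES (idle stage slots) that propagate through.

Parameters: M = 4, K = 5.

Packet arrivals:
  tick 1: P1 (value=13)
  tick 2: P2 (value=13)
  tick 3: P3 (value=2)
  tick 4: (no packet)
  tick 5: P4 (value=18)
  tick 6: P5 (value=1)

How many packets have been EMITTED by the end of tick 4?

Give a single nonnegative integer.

Answer: 0

Derivation:
Tick 1: [PARSE:P1(v=13,ok=F), VALIDATE:-, TRANSFORM:-, EMIT:-] out:-; in:P1
Tick 2: [PARSE:P2(v=13,ok=F), VALIDATE:P1(v=13,ok=F), TRANSFORM:-, EMIT:-] out:-; in:P2
Tick 3: [PARSE:P3(v=2,ok=F), VALIDATE:P2(v=13,ok=F), TRANSFORM:P1(v=0,ok=F), EMIT:-] out:-; in:P3
Tick 4: [PARSE:-, VALIDATE:P3(v=2,ok=F), TRANSFORM:P2(v=0,ok=F), EMIT:P1(v=0,ok=F)] out:-; in:-
Emitted by tick 4: []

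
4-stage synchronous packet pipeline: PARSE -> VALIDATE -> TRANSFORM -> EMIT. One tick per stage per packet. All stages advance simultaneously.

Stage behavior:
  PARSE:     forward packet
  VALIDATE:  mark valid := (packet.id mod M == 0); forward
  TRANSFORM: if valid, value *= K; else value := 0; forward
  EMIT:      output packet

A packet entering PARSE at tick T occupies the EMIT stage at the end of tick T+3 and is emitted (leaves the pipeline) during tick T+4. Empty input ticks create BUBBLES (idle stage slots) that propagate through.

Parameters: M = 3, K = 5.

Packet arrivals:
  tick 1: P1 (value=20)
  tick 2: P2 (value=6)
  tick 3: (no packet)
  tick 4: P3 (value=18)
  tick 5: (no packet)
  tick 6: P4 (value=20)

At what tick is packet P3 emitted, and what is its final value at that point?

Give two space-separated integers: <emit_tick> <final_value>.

Tick 1: [PARSE:P1(v=20,ok=F), VALIDATE:-, TRANSFORM:-, EMIT:-] out:-; in:P1
Tick 2: [PARSE:P2(v=6,ok=F), VALIDATE:P1(v=20,ok=F), TRANSFORM:-, EMIT:-] out:-; in:P2
Tick 3: [PARSE:-, VALIDATE:P2(v=6,ok=F), TRANSFORM:P1(v=0,ok=F), EMIT:-] out:-; in:-
Tick 4: [PARSE:P3(v=18,ok=F), VALIDATE:-, TRANSFORM:P2(v=0,ok=F), EMIT:P1(v=0,ok=F)] out:-; in:P3
Tick 5: [PARSE:-, VALIDATE:P3(v=18,ok=T), TRANSFORM:-, EMIT:P2(v=0,ok=F)] out:P1(v=0); in:-
Tick 6: [PARSE:P4(v=20,ok=F), VALIDATE:-, TRANSFORM:P3(v=90,ok=T), EMIT:-] out:P2(v=0); in:P4
Tick 7: [PARSE:-, VALIDATE:P4(v=20,ok=F), TRANSFORM:-, EMIT:P3(v=90,ok=T)] out:-; in:-
Tick 8: [PARSE:-, VALIDATE:-, TRANSFORM:P4(v=0,ok=F), EMIT:-] out:P3(v=90); in:-
Tick 9: [PARSE:-, VALIDATE:-, TRANSFORM:-, EMIT:P4(v=0,ok=F)] out:-; in:-
Tick 10: [PARSE:-, VALIDATE:-, TRANSFORM:-, EMIT:-] out:P4(v=0); in:-
P3: arrives tick 4, valid=True (id=3, id%3=0), emit tick 8, final value 90

Answer: 8 90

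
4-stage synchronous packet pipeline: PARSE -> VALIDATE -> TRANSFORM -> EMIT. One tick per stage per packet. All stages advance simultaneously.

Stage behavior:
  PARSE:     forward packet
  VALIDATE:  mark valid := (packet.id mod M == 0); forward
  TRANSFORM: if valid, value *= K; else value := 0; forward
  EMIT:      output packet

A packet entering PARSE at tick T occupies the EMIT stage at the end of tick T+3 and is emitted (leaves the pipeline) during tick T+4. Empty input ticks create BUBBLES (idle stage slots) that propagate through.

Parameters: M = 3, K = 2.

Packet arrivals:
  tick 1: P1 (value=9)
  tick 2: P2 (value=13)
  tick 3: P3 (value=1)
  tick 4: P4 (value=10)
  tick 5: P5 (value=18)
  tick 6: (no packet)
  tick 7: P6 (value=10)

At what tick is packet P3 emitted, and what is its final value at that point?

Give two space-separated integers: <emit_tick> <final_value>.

Tick 1: [PARSE:P1(v=9,ok=F), VALIDATE:-, TRANSFORM:-, EMIT:-] out:-; in:P1
Tick 2: [PARSE:P2(v=13,ok=F), VALIDATE:P1(v=9,ok=F), TRANSFORM:-, EMIT:-] out:-; in:P2
Tick 3: [PARSE:P3(v=1,ok=F), VALIDATE:P2(v=13,ok=F), TRANSFORM:P1(v=0,ok=F), EMIT:-] out:-; in:P3
Tick 4: [PARSE:P4(v=10,ok=F), VALIDATE:P3(v=1,ok=T), TRANSFORM:P2(v=0,ok=F), EMIT:P1(v=0,ok=F)] out:-; in:P4
Tick 5: [PARSE:P5(v=18,ok=F), VALIDATE:P4(v=10,ok=F), TRANSFORM:P3(v=2,ok=T), EMIT:P2(v=0,ok=F)] out:P1(v=0); in:P5
Tick 6: [PARSE:-, VALIDATE:P5(v=18,ok=F), TRANSFORM:P4(v=0,ok=F), EMIT:P3(v=2,ok=T)] out:P2(v=0); in:-
Tick 7: [PARSE:P6(v=10,ok=F), VALIDATE:-, TRANSFORM:P5(v=0,ok=F), EMIT:P4(v=0,ok=F)] out:P3(v=2); in:P6
Tick 8: [PARSE:-, VALIDATE:P6(v=10,ok=T), TRANSFORM:-, EMIT:P5(v=0,ok=F)] out:P4(v=0); in:-
Tick 9: [PARSE:-, VALIDATE:-, TRANSFORM:P6(v=20,ok=T), EMIT:-] out:P5(v=0); in:-
Tick 10: [PARSE:-, VALIDATE:-, TRANSFORM:-, EMIT:P6(v=20,ok=T)] out:-; in:-
Tick 11: [PARSE:-, VALIDATE:-, TRANSFORM:-, EMIT:-] out:P6(v=20); in:-
P3: arrives tick 3, valid=True (id=3, id%3=0), emit tick 7, final value 2

Answer: 7 2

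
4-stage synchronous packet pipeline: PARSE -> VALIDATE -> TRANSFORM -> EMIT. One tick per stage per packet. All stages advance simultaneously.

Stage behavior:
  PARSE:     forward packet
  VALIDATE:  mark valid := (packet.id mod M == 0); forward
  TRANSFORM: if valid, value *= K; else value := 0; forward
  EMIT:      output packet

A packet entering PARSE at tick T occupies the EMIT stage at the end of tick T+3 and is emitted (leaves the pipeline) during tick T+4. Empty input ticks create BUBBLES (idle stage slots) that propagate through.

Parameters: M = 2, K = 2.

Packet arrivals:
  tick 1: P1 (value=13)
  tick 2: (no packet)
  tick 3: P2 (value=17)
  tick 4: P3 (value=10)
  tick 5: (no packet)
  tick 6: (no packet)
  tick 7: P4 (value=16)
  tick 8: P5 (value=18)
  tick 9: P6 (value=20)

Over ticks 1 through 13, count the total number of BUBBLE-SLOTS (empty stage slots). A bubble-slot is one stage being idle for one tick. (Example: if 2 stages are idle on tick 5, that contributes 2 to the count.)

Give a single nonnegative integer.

Tick 1: [PARSE:P1(v=13,ok=F), VALIDATE:-, TRANSFORM:-, EMIT:-] out:-; bubbles=3
Tick 2: [PARSE:-, VALIDATE:P1(v=13,ok=F), TRANSFORM:-, EMIT:-] out:-; bubbles=3
Tick 3: [PARSE:P2(v=17,ok=F), VALIDATE:-, TRANSFORM:P1(v=0,ok=F), EMIT:-] out:-; bubbles=2
Tick 4: [PARSE:P3(v=10,ok=F), VALIDATE:P2(v=17,ok=T), TRANSFORM:-, EMIT:P1(v=0,ok=F)] out:-; bubbles=1
Tick 5: [PARSE:-, VALIDATE:P3(v=10,ok=F), TRANSFORM:P2(v=34,ok=T), EMIT:-] out:P1(v=0); bubbles=2
Tick 6: [PARSE:-, VALIDATE:-, TRANSFORM:P3(v=0,ok=F), EMIT:P2(v=34,ok=T)] out:-; bubbles=2
Tick 7: [PARSE:P4(v=16,ok=F), VALIDATE:-, TRANSFORM:-, EMIT:P3(v=0,ok=F)] out:P2(v=34); bubbles=2
Tick 8: [PARSE:P5(v=18,ok=F), VALIDATE:P4(v=16,ok=T), TRANSFORM:-, EMIT:-] out:P3(v=0); bubbles=2
Tick 9: [PARSE:P6(v=20,ok=F), VALIDATE:P5(v=18,ok=F), TRANSFORM:P4(v=32,ok=T), EMIT:-] out:-; bubbles=1
Tick 10: [PARSE:-, VALIDATE:P6(v=20,ok=T), TRANSFORM:P5(v=0,ok=F), EMIT:P4(v=32,ok=T)] out:-; bubbles=1
Tick 11: [PARSE:-, VALIDATE:-, TRANSFORM:P6(v=40,ok=T), EMIT:P5(v=0,ok=F)] out:P4(v=32); bubbles=2
Tick 12: [PARSE:-, VALIDATE:-, TRANSFORM:-, EMIT:P6(v=40,ok=T)] out:P5(v=0); bubbles=3
Tick 13: [PARSE:-, VALIDATE:-, TRANSFORM:-, EMIT:-] out:P6(v=40); bubbles=4
Total bubble-slots: 28

Answer: 28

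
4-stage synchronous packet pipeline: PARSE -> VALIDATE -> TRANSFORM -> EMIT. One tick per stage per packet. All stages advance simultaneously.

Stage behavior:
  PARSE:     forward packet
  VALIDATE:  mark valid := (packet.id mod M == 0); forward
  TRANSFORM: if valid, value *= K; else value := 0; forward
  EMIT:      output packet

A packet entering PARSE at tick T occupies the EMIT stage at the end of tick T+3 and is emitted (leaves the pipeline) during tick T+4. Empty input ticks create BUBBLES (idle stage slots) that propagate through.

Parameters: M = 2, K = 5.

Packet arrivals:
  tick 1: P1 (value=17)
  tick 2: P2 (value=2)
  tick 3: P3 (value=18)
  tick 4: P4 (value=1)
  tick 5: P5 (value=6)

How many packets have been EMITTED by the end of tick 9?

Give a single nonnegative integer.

Answer: 5

Derivation:
Tick 1: [PARSE:P1(v=17,ok=F), VALIDATE:-, TRANSFORM:-, EMIT:-] out:-; in:P1
Tick 2: [PARSE:P2(v=2,ok=F), VALIDATE:P1(v=17,ok=F), TRANSFORM:-, EMIT:-] out:-; in:P2
Tick 3: [PARSE:P3(v=18,ok=F), VALIDATE:P2(v=2,ok=T), TRANSFORM:P1(v=0,ok=F), EMIT:-] out:-; in:P3
Tick 4: [PARSE:P4(v=1,ok=F), VALIDATE:P3(v=18,ok=F), TRANSFORM:P2(v=10,ok=T), EMIT:P1(v=0,ok=F)] out:-; in:P4
Tick 5: [PARSE:P5(v=6,ok=F), VALIDATE:P4(v=1,ok=T), TRANSFORM:P3(v=0,ok=F), EMIT:P2(v=10,ok=T)] out:P1(v=0); in:P5
Tick 6: [PARSE:-, VALIDATE:P5(v=6,ok=F), TRANSFORM:P4(v=5,ok=T), EMIT:P3(v=0,ok=F)] out:P2(v=10); in:-
Tick 7: [PARSE:-, VALIDATE:-, TRANSFORM:P5(v=0,ok=F), EMIT:P4(v=5,ok=T)] out:P3(v=0); in:-
Tick 8: [PARSE:-, VALIDATE:-, TRANSFORM:-, EMIT:P5(v=0,ok=F)] out:P4(v=5); in:-
Tick 9: [PARSE:-, VALIDATE:-, TRANSFORM:-, EMIT:-] out:P5(v=0); in:-
Emitted by tick 9: ['P1', 'P2', 'P3', 'P4', 'P5']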